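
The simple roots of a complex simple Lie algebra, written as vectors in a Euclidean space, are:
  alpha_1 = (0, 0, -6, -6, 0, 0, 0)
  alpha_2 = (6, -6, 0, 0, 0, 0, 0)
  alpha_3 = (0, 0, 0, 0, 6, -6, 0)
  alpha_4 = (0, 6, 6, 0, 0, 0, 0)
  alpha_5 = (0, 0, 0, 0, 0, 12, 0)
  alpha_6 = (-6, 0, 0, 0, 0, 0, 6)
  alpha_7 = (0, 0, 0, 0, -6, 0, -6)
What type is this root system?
Compute the Cartan integers a_ij = 2(alpha_i, alpha_j)/(alpha_j, alpha_j); the resulting 7x7 Cartan matrix is
[[2, 0, 0, -1, 0, 0, 0], [0, 2, 0, -1, 0, -1, 0], [0, 0, 2, 0, -1, 0, -1], [-1, -1, 0, 2, 0, 0, 0], [0, 0, -2, 0, 2, 0, 0], [0, -1, 0, 0, 0, 2, -1], [0, 0, -1, 0, 0, -1, 2]].
The roots have two lengths (squared-length ratio 2:1); the short ones are alpha_{1,2,3,4,6,7}. The associated Dynkin diagram is a chain of 7 nodes with a double edge at one end; the terminal node there is the unique long simple root (C_7), so the type is C_7 (the algebra sp(14)).

type C_7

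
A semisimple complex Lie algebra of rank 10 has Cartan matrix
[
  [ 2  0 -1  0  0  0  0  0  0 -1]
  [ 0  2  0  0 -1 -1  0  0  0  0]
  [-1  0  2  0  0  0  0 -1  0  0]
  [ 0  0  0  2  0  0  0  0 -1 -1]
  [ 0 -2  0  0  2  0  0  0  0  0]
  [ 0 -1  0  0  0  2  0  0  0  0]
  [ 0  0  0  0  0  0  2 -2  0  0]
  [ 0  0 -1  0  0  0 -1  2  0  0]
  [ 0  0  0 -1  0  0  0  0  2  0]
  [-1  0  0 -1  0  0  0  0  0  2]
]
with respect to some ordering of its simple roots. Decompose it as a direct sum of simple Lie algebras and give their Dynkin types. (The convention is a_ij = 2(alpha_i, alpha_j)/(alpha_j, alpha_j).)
The diagram associated to this matrix has two connected components: the simple roots {alpha_2, alpha_5, alpha_6} form a chain of 3 nodes with a double edge at one end; the terminal node there is the unique long simple root (C_3), and {alpha_1, alpha_3, alpha_4, alpha_7, alpha_8, alpha_9, alpha_10} form a chain of 7 nodes with a double edge at one end; the terminal node there is the unique long simple root (C_7). A semisimple Lie algebra decomposes uniquely as the direct sum of simple ideals, one per connected component of its Dynkin diagram, so g ≅ C_3 ⊕ C_7 (dimension 21 + 105 = 126).

C_3 ⊕ C_7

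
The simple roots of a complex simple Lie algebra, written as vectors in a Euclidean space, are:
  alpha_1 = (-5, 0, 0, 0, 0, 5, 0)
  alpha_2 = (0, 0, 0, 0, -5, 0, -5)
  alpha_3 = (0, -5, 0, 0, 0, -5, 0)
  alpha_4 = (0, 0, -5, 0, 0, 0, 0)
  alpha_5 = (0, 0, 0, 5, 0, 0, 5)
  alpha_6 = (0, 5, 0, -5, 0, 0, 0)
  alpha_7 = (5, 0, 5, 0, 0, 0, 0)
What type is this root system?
B_7

Compute the Cartan integers a_ij = 2(alpha_i, alpha_j)/(alpha_j, alpha_j); the resulting 7x7 Cartan matrix is
[[2, 0, -1, 0, 0, 0, -1], [0, 2, 0, 0, -1, 0, 0], [-1, 0, 2, 0, 0, -1, 0], [0, 0, 0, 2, 0, 0, -1], [0, -1, 0, 0, 2, -1, 0], [0, 0, -1, 0, -1, 2, 0], [-1, 0, 0, -2, 0, 0, 2]].
The roots have two lengths (squared-length ratio 2:1); the short ones are alpha_{4}. The associated Dynkin diagram is a chain of 7 nodes with a double edge at one end; the terminal node there is the unique short simple root (B_7), so the type is B_7 (the algebra so(15)).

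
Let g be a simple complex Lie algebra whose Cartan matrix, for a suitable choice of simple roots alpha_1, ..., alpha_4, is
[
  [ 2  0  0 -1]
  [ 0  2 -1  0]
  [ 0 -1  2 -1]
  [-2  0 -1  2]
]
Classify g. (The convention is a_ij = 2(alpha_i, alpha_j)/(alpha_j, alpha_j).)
B_4 (so(9))

The matrix has rank 4 with 2's on the diagonal. Reading the off-diagonal entries as Dynkin edges (a single edge where a_ij = a_ji = -1; a double or triple edge where a_ij * a_ji = 2 or 3), the diagram is a chain of 4 nodes with a double edge at one end; the terminal node there is the unique short simple root (B_4). One simple-root ordering that puts it in standard form is (alpha_2, alpha_3, alpha_4, alpha_1). So the algebra is type B_4, i.e. so(9).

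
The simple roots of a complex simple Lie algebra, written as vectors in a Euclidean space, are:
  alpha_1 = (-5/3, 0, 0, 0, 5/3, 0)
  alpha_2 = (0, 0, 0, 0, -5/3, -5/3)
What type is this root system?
A2

Compute the Cartan integers a_ij = 2(alpha_i, alpha_j)/(alpha_j, alpha_j); the resulting 2x2 Cartan matrix is
[[2, -1], [-1, 2]].
All simple roots have the same length, so the diagram is simply laced. The associated Dynkin diagram is a chain of 2 nodes with single edges (A_2), so the type is A_2 (the algebra sl(3)).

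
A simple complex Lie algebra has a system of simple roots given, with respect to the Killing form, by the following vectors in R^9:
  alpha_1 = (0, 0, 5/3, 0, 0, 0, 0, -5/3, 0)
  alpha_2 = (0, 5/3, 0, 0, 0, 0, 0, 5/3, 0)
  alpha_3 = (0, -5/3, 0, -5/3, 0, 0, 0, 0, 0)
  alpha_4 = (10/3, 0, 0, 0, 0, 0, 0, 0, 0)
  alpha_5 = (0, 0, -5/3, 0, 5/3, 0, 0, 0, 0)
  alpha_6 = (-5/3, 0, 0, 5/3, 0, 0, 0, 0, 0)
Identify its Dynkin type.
Compute the Cartan integers a_ij = 2(alpha_i, alpha_j)/(alpha_j, alpha_j); the resulting 6x6 Cartan matrix is
[[2, -1, 0, 0, -1, 0], [-1, 2, -1, 0, 0, 0], [0, -1, 2, 0, 0, -1], [0, 0, 0, 2, 0, -2], [-1, 0, 0, 0, 2, 0], [0, 0, -1, -1, 0, 2]].
The roots have two lengths (squared-length ratio 2:1); the short ones are alpha_{1,2,3,5,6}. The associated Dynkin diagram is a chain of 6 nodes with a double edge at one end; the terminal node there is the unique long simple root (C_6), so the type is C_6 (the algebra sp(12)).

C6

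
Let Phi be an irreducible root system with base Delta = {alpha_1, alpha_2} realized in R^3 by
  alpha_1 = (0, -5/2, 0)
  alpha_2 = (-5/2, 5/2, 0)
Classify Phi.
Compute the Cartan integers a_ij = 2(alpha_i, alpha_j)/(alpha_j, alpha_j); the resulting 2x2 Cartan matrix is
[[2, -1], [-2, 2]].
The roots have two lengths (squared-length ratio 2:1); the short ones are alpha_{1}. The associated Dynkin diagram is a chain of 2 nodes with a double edge at one end; the terminal node there is the unique short simple root (B_2), so the type is B_2 (the algebra so(5)).

B2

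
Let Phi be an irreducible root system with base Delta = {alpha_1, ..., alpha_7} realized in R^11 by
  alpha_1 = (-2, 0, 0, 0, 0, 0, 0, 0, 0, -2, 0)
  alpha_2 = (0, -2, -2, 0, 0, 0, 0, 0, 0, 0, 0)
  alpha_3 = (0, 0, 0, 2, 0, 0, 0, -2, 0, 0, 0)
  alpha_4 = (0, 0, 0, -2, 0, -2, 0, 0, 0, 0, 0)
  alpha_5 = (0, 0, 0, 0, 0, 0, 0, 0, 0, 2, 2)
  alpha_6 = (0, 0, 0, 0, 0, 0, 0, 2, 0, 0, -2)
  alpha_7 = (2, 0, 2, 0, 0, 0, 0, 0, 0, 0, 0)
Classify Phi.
Compute the Cartan integers a_ij = 2(alpha_i, alpha_j)/(alpha_j, alpha_j); the resulting 7x7 Cartan matrix is
[[2, 0, 0, 0, -1, 0, -1], [0, 2, 0, 0, 0, 0, -1], [0, 0, 2, -1, 0, -1, 0], [0, 0, -1, 2, 0, 0, 0], [-1, 0, 0, 0, 2, -1, 0], [0, 0, -1, 0, -1, 2, 0], [-1, -1, 0, 0, 0, 0, 2]].
All simple roots have the same length, so the diagram is simply laced. The associated Dynkin diagram is a chain of 7 nodes with single edges (A_7), so the type is A_7 (the algebra sl(8)).

A_7 (sl(8))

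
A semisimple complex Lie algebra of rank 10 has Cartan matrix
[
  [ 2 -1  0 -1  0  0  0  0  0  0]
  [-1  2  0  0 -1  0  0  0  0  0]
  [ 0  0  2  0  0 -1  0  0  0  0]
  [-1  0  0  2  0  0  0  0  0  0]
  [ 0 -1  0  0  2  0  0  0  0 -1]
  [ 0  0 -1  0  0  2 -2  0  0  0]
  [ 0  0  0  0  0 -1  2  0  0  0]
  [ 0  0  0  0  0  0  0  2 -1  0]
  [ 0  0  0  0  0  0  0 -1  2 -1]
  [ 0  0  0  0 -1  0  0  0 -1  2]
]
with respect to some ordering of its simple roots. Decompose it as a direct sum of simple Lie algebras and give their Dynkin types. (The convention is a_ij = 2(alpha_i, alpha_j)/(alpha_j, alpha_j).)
A7 + B3

The diagram associated to this matrix has two connected components: the simple roots {alpha_1, alpha_2, alpha_4, alpha_5, alpha_8, alpha_9, alpha_10} form a chain of 7 nodes with single edges (A_7), and {alpha_3, alpha_6, alpha_7} form a chain of 3 nodes with a double edge at one end; the terminal node there is the unique short simple root (B_3). A semisimple Lie algebra decomposes uniquely as the direct sum of simple ideals, one per connected component of its Dynkin diagram, so g ≅ A_7 ⊕ B_3 (dimension 63 + 21 = 84).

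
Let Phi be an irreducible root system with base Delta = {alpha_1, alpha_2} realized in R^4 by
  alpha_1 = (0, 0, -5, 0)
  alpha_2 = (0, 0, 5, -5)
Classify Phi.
B_2

Compute the Cartan integers a_ij = 2(alpha_i, alpha_j)/(alpha_j, alpha_j); the resulting 2x2 Cartan matrix is
[[2, -1], [-2, 2]].
The roots have two lengths (squared-length ratio 2:1); the short ones are alpha_{1}. The associated Dynkin diagram is a chain of 2 nodes with a double edge at one end; the terminal node there is the unique short simple root (B_2), so the type is B_2 (the algebra so(5)).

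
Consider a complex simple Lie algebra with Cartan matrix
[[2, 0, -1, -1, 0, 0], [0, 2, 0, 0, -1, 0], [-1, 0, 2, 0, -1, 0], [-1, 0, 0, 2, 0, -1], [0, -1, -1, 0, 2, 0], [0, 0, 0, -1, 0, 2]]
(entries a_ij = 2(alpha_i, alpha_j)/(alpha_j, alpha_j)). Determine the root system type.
The matrix has rank 6 with 2's on the diagonal. Reading the off-diagonal entries as Dynkin edges (a single edge where a_ij = a_ji = -1; a double or triple edge where a_ij * a_ji = 2 or 3), the diagram is a chain of 6 nodes with single edges (A_6). One simple-root ordering that puts it in standard form is (alpha_6, alpha_4, alpha_1, alpha_3, alpha_5, alpha_2). So the algebra is type A_6, i.e. sl(7).

A_6 (sl(7))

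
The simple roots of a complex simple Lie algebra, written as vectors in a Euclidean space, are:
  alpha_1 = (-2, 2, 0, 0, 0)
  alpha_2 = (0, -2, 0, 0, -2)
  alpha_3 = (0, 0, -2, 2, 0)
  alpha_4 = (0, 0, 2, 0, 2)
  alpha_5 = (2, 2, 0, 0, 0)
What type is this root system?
Compute the Cartan integers a_ij = 2(alpha_i, alpha_j)/(alpha_j, alpha_j); the resulting 5x5 Cartan matrix is
[[2, -1, 0, 0, 0], [-1, 2, 0, -1, -1], [0, 0, 2, -1, 0], [0, -1, -1, 2, 0], [0, -1, 0, 0, 2]].
All simple roots have the same length, so the diagram is simply laced. The associated Dynkin diagram is a chain of 3 nodes with a fork of two nodes at one end (D_5), so the type is D_5 (the algebra so(10)).

type D_5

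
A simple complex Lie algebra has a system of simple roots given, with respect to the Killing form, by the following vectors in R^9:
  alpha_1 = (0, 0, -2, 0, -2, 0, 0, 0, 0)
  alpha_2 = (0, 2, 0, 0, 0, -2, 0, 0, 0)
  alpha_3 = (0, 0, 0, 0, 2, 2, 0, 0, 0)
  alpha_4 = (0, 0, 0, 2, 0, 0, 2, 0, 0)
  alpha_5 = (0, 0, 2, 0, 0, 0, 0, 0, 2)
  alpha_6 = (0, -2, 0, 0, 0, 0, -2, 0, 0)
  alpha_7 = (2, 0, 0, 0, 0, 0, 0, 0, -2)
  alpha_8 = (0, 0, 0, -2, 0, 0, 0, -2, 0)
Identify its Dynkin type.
Compute the Cartan integers a_ij = 2(alpha_i, alpha_j)/(alpha_j, alpha_j); the resulting 8x8 Cartan matrix is
[[2, 0, -1, 0, -1, 0, 0, 0], [0, 2, -1, 0, 0, -1, 0, 0], [-1, -1, 2, 0, 0, 0, 0, 0], [0, 0, 0, 2, 0, -1, 0, -1], [-1, 0, 0, 0, 2, 0, -1, 0], [0, -1, 0, -1, 0, 2, 0, 0], [0, 0, 0, 0, -1, 0, 2, 0], [0, 0, 0, -1, 0, 0, 0, 2]].
All simple roots have the same length, so the diagram is simply laced. The associated Dynkin diagram is a chain of 8 nodes with single edges (A_8), so the type is A_8 (the algebra sl(9)).

type A_8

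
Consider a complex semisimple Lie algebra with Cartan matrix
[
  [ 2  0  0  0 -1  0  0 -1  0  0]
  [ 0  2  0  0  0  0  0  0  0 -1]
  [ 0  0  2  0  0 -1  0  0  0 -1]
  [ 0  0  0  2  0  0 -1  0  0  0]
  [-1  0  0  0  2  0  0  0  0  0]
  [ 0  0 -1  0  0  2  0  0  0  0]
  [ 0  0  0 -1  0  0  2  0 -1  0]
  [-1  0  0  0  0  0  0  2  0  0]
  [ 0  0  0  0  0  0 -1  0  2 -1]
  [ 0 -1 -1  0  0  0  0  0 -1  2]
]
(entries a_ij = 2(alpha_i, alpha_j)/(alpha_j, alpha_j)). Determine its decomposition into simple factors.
A_3 (sl(4)) ⊕ E_7

The diagram associated to this matrix has two connected components: the simple roots {alpha_1, alpha_5, alpha_8} form a chain of 3 nodes with single edges (A_3), and {alpha_2, alpha_3, alpha_4, alpha_6, alpha_7, alpha_9, alpha_10} form a chain of 6 nodes with one extra node attached to the third node from one end (E_7). A semisimple Lie algebra decomposes uniquely as the direct sum of simple ideals, one per connected component of its Dynkin diagram, so g ≅ A_3 ⊕ E_7 (dimension 15 + 133 = 148).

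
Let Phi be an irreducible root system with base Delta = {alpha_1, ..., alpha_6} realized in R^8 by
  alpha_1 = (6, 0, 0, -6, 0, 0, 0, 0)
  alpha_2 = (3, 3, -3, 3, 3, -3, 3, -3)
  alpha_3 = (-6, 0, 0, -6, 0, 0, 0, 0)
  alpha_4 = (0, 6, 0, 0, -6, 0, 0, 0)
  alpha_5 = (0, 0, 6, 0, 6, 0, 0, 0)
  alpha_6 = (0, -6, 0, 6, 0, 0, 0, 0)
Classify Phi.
Compute the Cartan integers a_ij = 2(alpha_i, alpha_j)/(alpha_j, alpha_j); the resulting 6x6 Cartan matrix is
[[2, 0, 0, 0, 0, -1], [0, 2, -1, 0, 0, 0], [0, -1, 2, 0, 0, -1], [0, 0, 0, 2, -1, -1], [0, 0, 0, -1, 2, 0], [-1, 0, -1, -1, 0, 2]].
All simple roots have the same length, so the diagram is simply laced. The associated Dynkin diagram is a chain of 5 nodes with one extra node attached to the third node from one end (E_6), so the type is E_6.

type E_6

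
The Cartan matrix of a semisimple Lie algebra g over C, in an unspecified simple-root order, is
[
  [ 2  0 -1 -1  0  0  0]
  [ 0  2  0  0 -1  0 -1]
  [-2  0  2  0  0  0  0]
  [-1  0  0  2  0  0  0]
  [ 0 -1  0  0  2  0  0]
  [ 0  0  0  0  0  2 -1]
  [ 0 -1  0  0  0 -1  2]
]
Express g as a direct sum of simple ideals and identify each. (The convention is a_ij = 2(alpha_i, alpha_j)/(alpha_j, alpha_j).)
type A_4 ⊕ type C_3

The diagram associated to this matrix has two connected components: the simple roots {alpha_2, alpha_5, alpha_6, alpha_7} form a chain of 4 nodes with single edges (A_4), and {alpha_1, alpha_3, alpha_4} form a chain of 3 nodes with a double edge at one end; the terminal node there is the unique long simple root (C_3). A semisimple Lie algebra decomposes uniquely as the direct sum of simple ideals, one per connected component of its Dynkin diagram, so g ≅ A_4 ⊕ C_3 (dimension 24 + 21 = 45).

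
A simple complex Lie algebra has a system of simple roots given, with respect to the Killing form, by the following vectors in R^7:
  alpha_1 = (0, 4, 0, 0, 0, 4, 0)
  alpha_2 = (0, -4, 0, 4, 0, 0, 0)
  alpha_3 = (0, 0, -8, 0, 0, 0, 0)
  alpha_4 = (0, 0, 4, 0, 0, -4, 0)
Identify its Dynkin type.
C4

Compute the Cartan integers a_ij = 2(alpha_i, alpha_j)/(alpha_j, alpha_j); the resulting 4x4 Cartan matrix is
[[2, -1, 0, -1], [-1, 2, 0, 0], [0, 0, 2, -2], [-1, 0, -1, 2]].
The roots have two lengths (squared-length ratio 2:1); the short ones are alpha_{1,2,4}. The associated Dynkin diagram is a chain of 4 nodes with a double edge at one end; the terminal node there is the unique long simple root (C_4), so the type is C_4 (the algebra sp(8)).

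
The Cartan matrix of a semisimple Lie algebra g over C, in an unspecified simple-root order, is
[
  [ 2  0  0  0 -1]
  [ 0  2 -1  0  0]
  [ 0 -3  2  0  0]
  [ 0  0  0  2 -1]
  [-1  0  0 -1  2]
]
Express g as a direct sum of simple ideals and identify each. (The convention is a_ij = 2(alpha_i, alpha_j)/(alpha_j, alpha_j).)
type A_3 + type G_2

The diagram associated to this matrix has two connected components: the simple roots {alpha_1, alpha_4, alpha_5} form a chain of 3 nodes with single edges (A_3), and {alpha_2, alpha_3} form two nodes joined by a triple edge (G_2). A semisimple Lie algebra decomposes uniquely as the direct sum of simple ideals, one per connected component of its Dynkin diagram, so g ≅ A_3 ⊕ G_2 (dimension 15 + 14 = 29).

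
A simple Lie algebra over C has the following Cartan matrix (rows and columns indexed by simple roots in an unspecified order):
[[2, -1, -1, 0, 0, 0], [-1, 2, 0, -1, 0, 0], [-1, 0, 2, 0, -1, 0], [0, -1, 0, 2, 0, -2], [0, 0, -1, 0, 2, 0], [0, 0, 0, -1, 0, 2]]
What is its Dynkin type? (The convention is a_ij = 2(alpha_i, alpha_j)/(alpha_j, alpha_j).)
B6

The matrix has rank 6 with 2's on the diagonal. Reading the off-diagonal entries as Dynkin edges (a single edge where a_ij = a_ji = -1; a double or triple edge where a_ij * a_ji = 2 or 3), the diagram is a chain of 6 nodes with a double edge at one end; the terminal node there is the unique short simple root (B_6). One simple-root ordering that puts it in standard form is (alpha_5, alpha_3, alpha_1, alpha_2, alpha_4, alpha_6). So the algebra is type B_6, i.e. so(13).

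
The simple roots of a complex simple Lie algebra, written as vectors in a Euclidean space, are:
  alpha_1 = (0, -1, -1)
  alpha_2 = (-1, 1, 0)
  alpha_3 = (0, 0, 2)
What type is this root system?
C_3 (sp(6))

Compute the Cartan integers a_ij = 2(alpha_i, alpha_j)/(alpha_j, alpha_j); the resulting 3x3 Cartan matrix is
[[2, -1, -1], [-1, 2, 0], [-2, 0, 2]].
The roots have two lengths (squared-length ratio 2:1); the short ones are alpha_{1,2}. The associated Dynkin diagram is a chain of 3 nodes with a double edge at one end; the terminal node there is the unique long simple root (C_3), so the type is C_3 (the algebra sp(6)).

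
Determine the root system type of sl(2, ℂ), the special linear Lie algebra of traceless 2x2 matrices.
This is sl(2), which has dimension 2^2 - 1 = 3 and rank 2 - 1 = 1 (a Cartan subalgebra is the diagonal traceless matrices). In the classification of classical Lie algebras, the special linear algebra sl(n+1) has type A_n; here n = 1, so the Dynkin diagram is a chain of 1 nodes with single edges (A_1). Hence the type is A_1.

A_1 (sl(2))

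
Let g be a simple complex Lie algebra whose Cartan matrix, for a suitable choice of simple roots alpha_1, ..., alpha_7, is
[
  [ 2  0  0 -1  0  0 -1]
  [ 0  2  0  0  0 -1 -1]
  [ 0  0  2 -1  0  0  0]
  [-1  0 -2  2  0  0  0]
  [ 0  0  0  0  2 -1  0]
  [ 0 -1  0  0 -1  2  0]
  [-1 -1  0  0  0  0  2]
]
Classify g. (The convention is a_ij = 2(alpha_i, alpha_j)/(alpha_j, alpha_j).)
B7

The matrix has rank 7 with 2's on the diagonal. Reading the off-diagonal entries as Dynkin edges (a single edge where a_ij = a_ji = -1; a double or triple edge where a_ij * a_ji = 2 or 3), the diagram is a chain of 7 nodes with a double edge at one end; the terminal node there is the unique short simple root (B_7). One simple-root ordering that puts it in standard form is (alpha_5, alpha_6, alpha_2, alpha_7, alpha_1, alpha_4, alpha_3). So the algebra is type B_7, i.e. so(15).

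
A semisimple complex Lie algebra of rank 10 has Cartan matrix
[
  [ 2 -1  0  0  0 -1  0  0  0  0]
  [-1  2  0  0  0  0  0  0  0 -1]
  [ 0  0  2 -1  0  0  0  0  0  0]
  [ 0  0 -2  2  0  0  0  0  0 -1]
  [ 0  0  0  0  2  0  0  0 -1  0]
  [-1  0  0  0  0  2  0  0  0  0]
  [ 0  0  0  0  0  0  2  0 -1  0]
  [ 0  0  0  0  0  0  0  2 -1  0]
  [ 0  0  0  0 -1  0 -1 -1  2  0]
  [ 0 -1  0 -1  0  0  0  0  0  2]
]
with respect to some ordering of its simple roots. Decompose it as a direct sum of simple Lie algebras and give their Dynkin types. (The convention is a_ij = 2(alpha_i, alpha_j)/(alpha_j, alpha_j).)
The diagram associated to this matrix has two connected components: the simple roots {alpha_1, alpha_2, alpha_3, alpha_4, alpha_6, alpha_10} form a chain of 6 nodes with a double edge at one end; the terminal node there is the unique short simple root (B_6), and {alpha_5, alpha_7, alpha_8, alpha_9} form a chain of 2 nodes with a fork of two nodes at one end (D_4). A semisimple Lie algebra decomposes uniquely as the direct sum of simple ideals, one per connected component of its Dynkin diagram, so g ≅ B_6 ⊕ D_4 (dimension 78 + 28 = 106).

type B_6 ⊕ type D_4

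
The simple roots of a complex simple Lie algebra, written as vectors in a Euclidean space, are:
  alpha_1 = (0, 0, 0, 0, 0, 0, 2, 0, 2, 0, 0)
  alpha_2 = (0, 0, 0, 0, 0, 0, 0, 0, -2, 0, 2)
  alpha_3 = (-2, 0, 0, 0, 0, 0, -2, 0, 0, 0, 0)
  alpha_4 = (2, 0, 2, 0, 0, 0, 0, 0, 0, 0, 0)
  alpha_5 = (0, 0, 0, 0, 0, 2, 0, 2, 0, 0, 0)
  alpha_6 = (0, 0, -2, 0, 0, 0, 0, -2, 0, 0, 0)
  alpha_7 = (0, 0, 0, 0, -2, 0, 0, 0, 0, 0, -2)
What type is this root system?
A_7 (sl(8))

Compute the Cartan integers a_ij = 2(alpha_i, alpha_j)/(alpha_j, alpha_j); the resulting 7x7 Cartan matrix is
[[2, -1, -1, 0, 0, 0, 0], [-1, 2, 0, 0, 0, 0, -1], [-1, 0, 2, -1, 0, 0, 0], [0, 0, -1, 2, 0, -1, 0], [0, 0, 0, 0, 2, -1, 0], [0, 0, 0, -1, -1, 2, 0], [0, -1, 0, 0, 0, 0, 2]].
All simple roots have the same length, so the diagram is simply laced. The associated Dynkin diagram is a chain of 7 nodes with single edges (A_7), so the type is A_7 (the algebra sl(8)).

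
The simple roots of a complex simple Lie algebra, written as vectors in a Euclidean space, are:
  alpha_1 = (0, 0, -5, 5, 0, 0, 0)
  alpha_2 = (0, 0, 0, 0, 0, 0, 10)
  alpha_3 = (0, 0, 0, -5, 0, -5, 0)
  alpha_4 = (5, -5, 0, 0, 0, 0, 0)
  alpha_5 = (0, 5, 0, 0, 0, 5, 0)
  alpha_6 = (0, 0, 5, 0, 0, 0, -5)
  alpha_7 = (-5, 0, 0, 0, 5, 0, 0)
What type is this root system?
type C_7

Compute the Cartan integers a_ij = 2(alpha_i, alpha_j)/(alpha_j, alpha_j); the resulting 7x7 Cartan matrix is
[[2, 0, -1, 0, 0, -1, 0], [0, 2, 0, 0, 0, -2, 0], [-1, 0, 2, 0, -1, 0, 0], [0, 0, 0, 2, -1, 0, -1], [0, 0, -1, -1, 2, 0, 0], [-1, -1, 0, 0, 0, 2, 0], [0, 0, 0, -1, 0, 0, 2]].
The roots have two lengths (squared-length ratio 2:1); the short ones are alpha_{1,3,4,5,6,7}. The associated Dynkin diagram is a chain of 7 nodes with a double edge at one end; the terminal node there is the unique long simple root (C_7), so the type is C_7 (the algebra sp(14)).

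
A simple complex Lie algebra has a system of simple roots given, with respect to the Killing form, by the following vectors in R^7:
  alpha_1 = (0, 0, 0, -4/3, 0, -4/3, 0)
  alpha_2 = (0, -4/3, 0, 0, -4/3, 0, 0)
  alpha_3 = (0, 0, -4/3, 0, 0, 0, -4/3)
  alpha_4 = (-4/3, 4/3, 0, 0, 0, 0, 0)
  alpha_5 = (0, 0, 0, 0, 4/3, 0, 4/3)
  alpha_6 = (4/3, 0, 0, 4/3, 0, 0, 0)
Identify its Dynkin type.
Compute the Cartan integers a_ij = 2(alpha_i, alpha_j)/(alpha_j, alpha_j); the resulting 6x6 Cartan matrix is
[[2, 0, 0, 0, 0, -1], [0, 2, 0, -1, -1, 0], [0, 0, 2, 0, -1, 0], [0, -1, 0, 2, 0, -1], [0, -1, -1, 0, 2, 0], [-1, 0, 0, -1, 0, 2]].
All simple roots have the same length, so the diagram is simply laced. The associated Dynkin diagram is a chain of 6 nodes with single edges (A_6), so the type is A_6 (the algebra sl(7)).

A_6 (sl(7))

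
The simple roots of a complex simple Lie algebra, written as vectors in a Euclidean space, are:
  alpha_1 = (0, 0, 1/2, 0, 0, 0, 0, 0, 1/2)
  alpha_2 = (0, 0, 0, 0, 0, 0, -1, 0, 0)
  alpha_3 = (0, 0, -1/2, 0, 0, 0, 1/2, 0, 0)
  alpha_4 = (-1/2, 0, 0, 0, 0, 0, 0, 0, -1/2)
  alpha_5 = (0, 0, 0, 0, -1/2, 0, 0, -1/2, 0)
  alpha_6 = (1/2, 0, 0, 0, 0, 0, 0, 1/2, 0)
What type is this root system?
type C_6

Compute the Cartan integers a_ij = 2(alpha_i, alpha_j)/(alpha_j, alpha_j); the resulting 6x6 Cartan matrix is
[[2, 0, -1, -1, 0, 0], [0, 2, -2, 0, 0, 0], [-1, -1, 2, 0, 0, 0], [-1, 0, 0, 2, 0, -1], [0, 0, 0, 0, 2, -1], [0, 0, 0, -1, -1, 2]].
The roots have two lengths (squared-length ratio 2:1); the short ones are alpha_{1,3,4,5,6}. The associated Dynkin diagram is a chain of 6 nodes with a double edge at one end; the terminal node there is the unique long simple root (C_6), so the type is C_6 (the algebra sp(12)).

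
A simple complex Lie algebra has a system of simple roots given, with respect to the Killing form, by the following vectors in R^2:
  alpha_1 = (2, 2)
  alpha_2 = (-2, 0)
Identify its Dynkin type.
Compute the Cartan integers a_ij = 2(alpha_i, alpha_j)/(alpha_j, alpha_j); the resulting 2x2 Cartan matrix is
[[2, -2], [-1, 2]].
The roots have two lengths (squared-length ratio 2:1); the short ones are alpha_{2}. The associated Dynkin diagram is a chain of 2 nodes with a double edge at one end; the terminal node there is the unique short simple root (B_2), so the type is B_2 (the algebra so(5)).

B_2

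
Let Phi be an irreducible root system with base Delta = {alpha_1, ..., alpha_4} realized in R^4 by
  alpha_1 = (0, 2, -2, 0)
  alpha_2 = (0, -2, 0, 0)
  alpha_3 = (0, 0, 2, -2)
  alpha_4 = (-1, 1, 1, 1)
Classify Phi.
Compute the Cartan integers a_ij = 2(alpha_i, alpha_j)/(alpha_j, alpha_j); the resulting 4x4 Cartan matrix is
[[2, -2, -1, 0], [-1, 2, 0, -1], [-1, 0, 2, 0], [0, -1, 0, 2]].
The roots have two lengths (squared-length ratio 2:1); the short ones are alpha_{2,4}. The associated Dynkin diagram is a chain of 4 nodes with a double edge between the middle two (F_4), so the type is F_4.

F_4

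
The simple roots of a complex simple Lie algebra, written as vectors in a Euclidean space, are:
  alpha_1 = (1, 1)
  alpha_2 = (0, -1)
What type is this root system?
type B_2

Compute the Cartan integers a_ij = 2(alpha_i, alpha_j)/(alpha_j, alpha_j); the resulting 2x2 Cartan matrix is
[[2, -2], [-1, 2]].
The roots have two lengths (squared-length ratio 2:1); the short ones are alpha_{2}. The associated Dynkin diagram is a chain of 2 nodes with a double edge at one end; the terminal node there is the unique short simple root (B_2), so the type is B_2 (the algebra so(5)).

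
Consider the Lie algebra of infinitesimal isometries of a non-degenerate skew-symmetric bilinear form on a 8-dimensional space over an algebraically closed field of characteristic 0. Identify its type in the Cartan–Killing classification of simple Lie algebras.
This is sp(8), which has dimension 8(8+1)/2 = 36 and rank 8/2 = 4. In the classification of classical Lie algebras, the symplectic algebra sp(2n) has type C_n; here n = 4, so the Dynkin diagram is a chain of 4 nodes with a double edge at one end; the terminal node there is the unique long simple root (C_4). Hence the type is C_4.

C_4 (sp(8))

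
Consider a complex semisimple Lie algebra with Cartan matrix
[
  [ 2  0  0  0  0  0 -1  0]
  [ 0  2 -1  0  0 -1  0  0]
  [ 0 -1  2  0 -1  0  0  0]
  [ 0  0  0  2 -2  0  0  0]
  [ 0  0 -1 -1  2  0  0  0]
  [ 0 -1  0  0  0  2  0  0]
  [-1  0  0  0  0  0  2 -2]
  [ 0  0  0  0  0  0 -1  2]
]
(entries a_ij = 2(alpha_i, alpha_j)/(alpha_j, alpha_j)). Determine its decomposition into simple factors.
The diagram associated to this matrix has two connected components: the simple roots {alpha_1, alpha_7, alpha_8} form a chain of 3 nodes with a double edge at one end; the terminal node there is the unique short simple root (B_3), and {alpha_2, alpha_3, alpha_4, alpha_5, alpha_6} form a chain of 5 nodes with a double edge at one end; the terminal node there is the unique long simple root (C_5). A semisimple Lie algebra decomposes uniquely as the direct sum of simple ideals, one per connected component of its Dynkin diagram, so g ≅ B_3 ⊕ C_5 (dimension 21 + 55 = 76).

B_3 + C_5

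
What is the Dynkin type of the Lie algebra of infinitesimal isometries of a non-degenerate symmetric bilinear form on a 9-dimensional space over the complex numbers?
B_4

This is so(9) with 9 odd, which has dimension 9(9-1)/2 = 36 and rank (9-1)/2 = 4. In the classification of classical Lie algebras, the orthogonal algebra so(2n+1) in an odd number of variables has type B_n; here n = 4, so the Dynkin diagram is a chain of 4 nodes with a double edge at one end; the terminal node there is the unique short simple root (B_4). Hence the type is B_4.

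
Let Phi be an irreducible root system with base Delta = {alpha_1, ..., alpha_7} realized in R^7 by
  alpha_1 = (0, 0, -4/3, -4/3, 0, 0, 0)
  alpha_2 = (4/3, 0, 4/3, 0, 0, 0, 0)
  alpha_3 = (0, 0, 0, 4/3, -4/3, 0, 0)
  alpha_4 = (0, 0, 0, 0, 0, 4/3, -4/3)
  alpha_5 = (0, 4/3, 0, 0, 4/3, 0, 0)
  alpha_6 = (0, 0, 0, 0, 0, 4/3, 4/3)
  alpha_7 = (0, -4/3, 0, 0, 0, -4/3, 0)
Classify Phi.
Compute the Cartan integers a_ij = 2(alpha_i, alpha_j)/(alpha_j, alpha_j); the resulting 7x7 Cartan matrix is
[[2, -1, -1, 0, 0, 0, 0], [-1, 2, 0, 0, 0, 0, 0], [-1, 0, 2, 0, -1, 0, 0], [0, 0, 0, 2, 0, 0, -1], [0, 0, -1, 0, 2, 0, -1], [0, 0, 0, 0, 0, 2, -1], [0, 0, 0, -1, -1, -1, 2]].
All simple roots have the same length, so the diagram is simply laced. The associated Dynkin diagram is a chain of 5 nodes with a fork of two nodes at one end (D_7), so the type is D_7 (the algebra so(14)).

type D_7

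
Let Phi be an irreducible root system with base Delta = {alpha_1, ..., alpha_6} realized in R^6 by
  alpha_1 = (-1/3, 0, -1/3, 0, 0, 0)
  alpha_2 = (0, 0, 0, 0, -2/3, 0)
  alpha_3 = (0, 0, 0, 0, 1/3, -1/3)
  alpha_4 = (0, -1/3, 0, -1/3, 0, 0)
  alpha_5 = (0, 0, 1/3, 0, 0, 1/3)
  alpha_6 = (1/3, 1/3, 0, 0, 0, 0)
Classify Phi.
C_6 (sp(12))

Compute the Cartan integers a_ij = 2(alpha_i, alpha_j)/(alpha_j, alpha_j); the resulting 6x6 Cartan matrix is
[[2, 0, 0, 0, -1, -1], [0, 2, -2, 0, 0, 0], [0, -1, 2, 0, -1, 0], [0, 0, 0, 2, 0, -1], [-1, 0, -1, 0, 2, 0], [-1, 0, 0, -1, 0, 2]].
The roots have two lengths (squared-length ratio 2:1); the short ones are alpha_{1,3,4,5,6}. The associated Dynkin diagram is a chain of 6 nodes with a double edge at one end; the terminal node there is the unique long simple root (C_6), so the type is C_6 (the algebra sp(12)).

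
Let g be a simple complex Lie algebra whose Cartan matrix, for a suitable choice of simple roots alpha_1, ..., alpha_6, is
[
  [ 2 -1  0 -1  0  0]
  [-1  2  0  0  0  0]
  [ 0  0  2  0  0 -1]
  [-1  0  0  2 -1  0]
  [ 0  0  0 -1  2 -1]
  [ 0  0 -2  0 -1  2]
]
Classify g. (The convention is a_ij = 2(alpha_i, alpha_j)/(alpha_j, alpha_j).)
B_6

The matrix has rank 6 with 2's on the diagonal. Reading the off-diagonal entries as Dynkin edges (a single edge where a_ij = a_ji = -1; a double or triple edge where a_ij * a_ji = 2 or 3), the diagram is a chain of 6 nodes with a double edge at one end; the terminal node there is the unique short simple root (B_6). One simple-root ordering that puts it in standard form is (alpha_2, alpha_1, alpha_4, alpha_5, alpha_6, alpha_3). So the algebra is type B_6, i.e. so(13).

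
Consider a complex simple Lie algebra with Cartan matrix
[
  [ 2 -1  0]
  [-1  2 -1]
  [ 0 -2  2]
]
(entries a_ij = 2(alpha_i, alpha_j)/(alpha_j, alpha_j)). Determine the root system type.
The matrix has rank 3 with 2's on the diagonal. Reading the off-diagonal entries as Dynkin edges (a single edge where a_ij = a_ji = -1; a double or triple edge where a_ij * a_ji = 2 or 3), the diagram is a chain of 3 nodes with a double edge at one end; the terminal node there is the unique long simple root (C_3). One simple-root ordering that puts it in standard form is (alpha_1, alpha_2, alpha_3). So the algebra is type C_3, i.e. sp(6).

C3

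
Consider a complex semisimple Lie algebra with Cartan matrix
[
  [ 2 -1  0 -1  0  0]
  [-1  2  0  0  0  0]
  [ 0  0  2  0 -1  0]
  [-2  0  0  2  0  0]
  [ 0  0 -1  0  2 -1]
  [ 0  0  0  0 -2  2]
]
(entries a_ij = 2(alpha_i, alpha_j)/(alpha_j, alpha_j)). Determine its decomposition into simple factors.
The diagram associated to this matrix has two connected components: the simple roots {alpha_3, alpha_5, alpha_6} form a chain of 3 nodes with a double edge at one end; the terminal node there is the unique long simple root (C_3), and {alpha_1, alpha_2, alpha_4} form a chain of 3 nodes with a double edge at one end; the terminal node there is the unique long simple root (C_3). A semisimple Lie algebra decomposes uniquely as the direct sum of simple ideals, one per connected component of its Dynkin diagram, so g ≅ C_3 ⊕ C_3 (dimension 21 + 21 = 42).

C_3 (sp(6)) ⊕ C_3 (sp(6))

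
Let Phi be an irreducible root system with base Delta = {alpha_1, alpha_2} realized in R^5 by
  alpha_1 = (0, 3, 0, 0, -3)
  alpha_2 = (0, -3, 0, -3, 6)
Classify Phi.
Compute the Cartan integers a_ij = 2(alpha_i, alpha_j)/(alpha_j, alpha_j); the resulting 2x2 Cartan matrix is
[[2, -1], [-3, 2]].
The roots have two lengths (squared-length ratio 3:1); the short ones are alpha_{1}. The associated Dynkin diagram is two nodes joined by a triple edge (G_2), so the type is G_2.

G2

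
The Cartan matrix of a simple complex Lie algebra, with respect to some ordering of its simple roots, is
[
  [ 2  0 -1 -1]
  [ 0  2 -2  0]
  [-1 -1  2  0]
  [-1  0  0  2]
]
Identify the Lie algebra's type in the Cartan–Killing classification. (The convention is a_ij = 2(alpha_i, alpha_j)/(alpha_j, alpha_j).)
C4

The matrix has rank 4 with 2's on the diagonal. Reading the off-diagonal entries as Dynkin edges (a single edge where a_ij = a_ji = -1; a double or triple edge where a_ij * a_ji = 2 or 3), the diagram is a chain of 4 nodes with a double edge at one end; the terminal node there is the unique long simple root (C_4). One simple-root ordering that puts it in standard form is (alpha_4, alpha_1, alpha_3, alpha_2). So the algebra is type C_4, i.e. sp(8).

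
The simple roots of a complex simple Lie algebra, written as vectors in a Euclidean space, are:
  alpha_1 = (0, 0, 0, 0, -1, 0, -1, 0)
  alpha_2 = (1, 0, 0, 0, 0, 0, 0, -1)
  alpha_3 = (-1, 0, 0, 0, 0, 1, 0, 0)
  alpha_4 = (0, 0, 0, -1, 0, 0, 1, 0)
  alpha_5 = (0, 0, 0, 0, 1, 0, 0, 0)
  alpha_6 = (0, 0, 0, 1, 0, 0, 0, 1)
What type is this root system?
Compute the Cartan integers a_ij = 2(alpha_i, alpha_j)/(alpha_j, alpha_j); the resulting 6x6 Cartan matrix is
[[2, 0, 0, -1, -2, 0], [0, 2, -1, 0, 0, -1], [0, -1, 2, 0, 0, 0], [-1, 0, 0, 2, 0, -1], [-1, 0, 0, 0, 2, 0], [0, -1, 0, -1, 0, 2]].
The roots have two lengths (squared-length ratio 2:1); the short ones are alpha_{5}. The associated Dynkin diagram is a chain of 6 nodes with a double edge at one end; the terminal node there is the unique short simple root (B_6), so the type is B_6 (the algebra so(13)).

B_6 (so(13))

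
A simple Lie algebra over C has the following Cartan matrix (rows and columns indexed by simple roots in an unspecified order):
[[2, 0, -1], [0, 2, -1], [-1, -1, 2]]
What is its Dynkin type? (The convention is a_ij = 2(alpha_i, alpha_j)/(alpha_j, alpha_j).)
The matrix has rank 3 with 2's on the diagonal. Reading the off-diagonal entries as Dynkin edges (a single edge where a_ij = a_ji = -1; a double or triple edge where a_ij * a_ji = 2 or 3), the diagram is a chain of 3 nodes with single edges (A_3). One simple-root ordering that puts it in standard form is (alpha_2, alpha_3, alpha_1). So the algebra is type A_3, i.e. sl(4).

type A_3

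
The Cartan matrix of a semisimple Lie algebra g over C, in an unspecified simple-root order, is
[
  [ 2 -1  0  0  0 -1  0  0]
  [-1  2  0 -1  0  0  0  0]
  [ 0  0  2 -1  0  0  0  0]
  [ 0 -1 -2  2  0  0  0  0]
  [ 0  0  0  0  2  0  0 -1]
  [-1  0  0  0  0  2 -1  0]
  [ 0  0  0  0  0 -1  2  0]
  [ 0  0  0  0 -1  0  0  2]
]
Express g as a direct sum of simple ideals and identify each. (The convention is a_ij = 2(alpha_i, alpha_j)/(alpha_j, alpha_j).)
The diagram associated to this matrix has two connected components: the simple roots {alpha_5, alpha_8} form a chain of 2 nodes with single edges (A_2), and {alpha_1, alpha_2, alpha_3, alpha_4, alpha_6, alpha_7} form a chain of 6 nodes with a double edge at one end; the terminal node there is the unique short simple root (B_6). A semisimple Lie algebra decomposes uniquely as the direct sum of simple ideals, one per connected component of its Dynkin diagram, so g ≅ A_2 ⊕ B_6 (dimension 8 + 78 = 86).

A_2 ⊕ B_6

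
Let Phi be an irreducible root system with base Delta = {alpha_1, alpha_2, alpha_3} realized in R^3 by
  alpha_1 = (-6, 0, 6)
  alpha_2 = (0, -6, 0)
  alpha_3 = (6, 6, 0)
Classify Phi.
B3

Compute the Cartan integers a_ij = 2(alpha_i, alpha_j)/(alpha_j, alpha_j); the resulting 3x3 Cartan matrix is
[[2, 0, -1], [0, 2, -1], [-1, -2, 2]].
The roots have two lengths (squared-length ratio 2:1); the short ones are alpha_{2}. The associated Dynkin diagram is a chain of 3 nodes with a double edge at one end; the terminal node there is the unique short simple root (B_3), so the type is B_3 (the algebra so(7)).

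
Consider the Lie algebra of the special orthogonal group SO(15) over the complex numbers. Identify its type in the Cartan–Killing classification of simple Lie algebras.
B7

This is so(15) with 15 odd, which has dimension 15(15-1)/2 = 105 and rank (15-1)/2 = 7. In the classification of classical Lie algebras, the orthogonal algebra so(2n+1) in an odd number of variables has type B_n; here n = 7, so the Dynkin diagram is a chain of 7 nodes with a double edge at one end; the terminal node there is the unique short simple root (B_7). Hence the type is B_7.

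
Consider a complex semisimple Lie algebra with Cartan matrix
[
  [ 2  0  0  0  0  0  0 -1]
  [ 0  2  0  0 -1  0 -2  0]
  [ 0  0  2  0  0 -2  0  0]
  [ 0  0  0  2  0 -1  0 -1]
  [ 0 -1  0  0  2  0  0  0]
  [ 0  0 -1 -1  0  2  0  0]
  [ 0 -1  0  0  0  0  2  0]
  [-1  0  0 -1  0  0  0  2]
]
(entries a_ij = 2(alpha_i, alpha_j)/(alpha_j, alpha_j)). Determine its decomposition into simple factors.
B_3 + C_5

The diagram associated to this matrix has two connected components: the simple roots {alpha_2, alpha_5, alpha_7} form a chain of 3 nodes with a double edge at one end; the terminal node there is the unique short simple root (B_3), and {alpha_1, alpha_3, alpha_4, alpha_6, alpha_8} form a chain of 5 nodes with a double edge at one end; the terminal node there is the unique long simple root (C_5). A semisimple Lie algebra decomposes uniquely as the direct sum of simple ideals, one per connected component of its Dynkin diagram, so g ≅ B_3 ⊕ C_5 (dimension 21 + 55 = 76).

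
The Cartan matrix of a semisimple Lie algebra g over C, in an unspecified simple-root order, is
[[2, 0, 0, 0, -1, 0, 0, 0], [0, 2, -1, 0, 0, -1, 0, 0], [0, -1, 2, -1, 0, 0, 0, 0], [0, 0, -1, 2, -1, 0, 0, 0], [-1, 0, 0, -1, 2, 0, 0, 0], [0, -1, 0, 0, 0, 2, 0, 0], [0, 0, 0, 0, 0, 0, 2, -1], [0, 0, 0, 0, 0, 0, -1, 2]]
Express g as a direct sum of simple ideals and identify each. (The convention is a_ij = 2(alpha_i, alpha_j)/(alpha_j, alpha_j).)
type A_2 + type A_6

The diagram associated to this matrix has two connected components: the simple roots {alpha_7, alpha_8} form a chain of 2 nodes with single edges (A_2), and {alpha_1, alpha_2, alpha_3, alpha_4, alpha_5, alpha_6} form a chain of 6 nodes with single edges (A_6). A semisimple Lie algebra decomposes uniquely as the direct sum of simple ideals, one per connected component of its Dynkin diagram, so g ≅ A_2 ⊕ A_6 (dimension 8 + 48 = 56).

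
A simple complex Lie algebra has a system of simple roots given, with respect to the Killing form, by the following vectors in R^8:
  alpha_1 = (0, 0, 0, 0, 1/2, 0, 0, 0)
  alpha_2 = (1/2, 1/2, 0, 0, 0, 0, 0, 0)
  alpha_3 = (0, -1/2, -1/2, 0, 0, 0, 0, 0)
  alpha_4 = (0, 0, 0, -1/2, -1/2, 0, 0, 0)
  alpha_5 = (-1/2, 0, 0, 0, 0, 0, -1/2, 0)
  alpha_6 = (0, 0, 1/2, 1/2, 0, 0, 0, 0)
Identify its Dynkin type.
Compute the Cartan integers a_ij = 2(alpha_i, alpha_j)/(alpha_j, alpha_j); the resulting 6x6 Cartan matrix is
[[2, 0, 0, -1, 0, 0], [0, 2, -1, 0, -1, 0], [0, -1, 2, 0, 0, -1], [-2, 0, 0, 2, 0, -1], [0, -1, 0, 0, 2, 0], [0, 0, -1, -1, 0, 2]].
The roots have two lengths (squared-length ratio 2:1); the short ones are alpha_{1}. The associated Dynkin diagram is a chain of 6 nodes with a double edge at one end; the terminal node there is the unique short simple root (B_6), so the type is B_6 (the algebra so(13)).

type B_6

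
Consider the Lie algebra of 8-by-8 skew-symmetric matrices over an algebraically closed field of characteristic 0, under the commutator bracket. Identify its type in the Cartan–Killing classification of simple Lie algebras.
This is so(8) with 8 even, which has dimension 8(8-1)/2 = 28 and rank 8/2 = 4. In the classification of classical Lie algebras, the orthogonal algebra so(2n) in an even number of variables has type D_n; here n = 4, so the Dynkin diagram is a chain of 2 nodes with a fork of two nodes at one end (D_4). Hence the type is D_4.

type D_4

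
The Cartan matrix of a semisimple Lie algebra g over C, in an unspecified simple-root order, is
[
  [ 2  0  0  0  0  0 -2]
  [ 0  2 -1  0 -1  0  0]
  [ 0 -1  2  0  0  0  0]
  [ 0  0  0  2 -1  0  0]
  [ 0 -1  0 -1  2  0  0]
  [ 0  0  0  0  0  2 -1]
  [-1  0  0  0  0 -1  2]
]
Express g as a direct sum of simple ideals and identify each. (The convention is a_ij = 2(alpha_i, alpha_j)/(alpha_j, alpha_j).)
A_4 (sl(5)) ⊕ C_3 (sp(6))

The diagram associated to this matrix has two connected components: the simple roots {alpha_2, alpha_3, alpha_4, alpha_5} form a chain of 4 nodes with single edges (A_4), and {alpha_1, alpha_6, alpha_7} form a chain of 3 nodes with a double edge at one end; the terminal node there is the unique long simple root (C_3). A semisimple Lie algebra decomposes uniquely as the direct sum of simple ideals, one per connected component of its Dynkin diagram, so g ≅ A_4 ⊕ C_3 (dimension 24 + 21 = 45).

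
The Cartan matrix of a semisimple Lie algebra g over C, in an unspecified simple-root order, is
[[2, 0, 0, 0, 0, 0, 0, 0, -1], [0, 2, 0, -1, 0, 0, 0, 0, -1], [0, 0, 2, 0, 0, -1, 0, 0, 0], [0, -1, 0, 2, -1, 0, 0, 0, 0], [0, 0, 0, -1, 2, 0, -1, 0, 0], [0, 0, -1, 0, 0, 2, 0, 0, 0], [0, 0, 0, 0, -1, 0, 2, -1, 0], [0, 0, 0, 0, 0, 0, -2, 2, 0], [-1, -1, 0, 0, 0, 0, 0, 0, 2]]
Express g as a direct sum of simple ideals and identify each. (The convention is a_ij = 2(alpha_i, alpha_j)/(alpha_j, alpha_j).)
The diagram associated to this matrix has two connected components: the simple roots {alpha_3, alpha_6} form a chain of 2 nodes with single edges (A_2), and {alpha_1, alpha_2, alpha_4, alpha_5, alpha_7, alpha_8, alpha_9} form a chain of 7 nodes with a double edge at one end; the terminal node there is the unique long simple root (C_7). A semisimple Lie algebra decomposes uniquely as the direct sum of simple ideals, one per connected component of its Dynkin diagram, so g ≅ A_2 ⊕ C_7 (dimension 8 + 105 = 113).

A_2 ⊕ C_7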